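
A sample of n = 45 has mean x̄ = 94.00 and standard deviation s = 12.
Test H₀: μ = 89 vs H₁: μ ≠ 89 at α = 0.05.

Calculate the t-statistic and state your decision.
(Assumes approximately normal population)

Answer: t = 2.7950, reject H₀

Derivation:
df = n - 1 = 44
SE = s/√n = 12/√45 = 1.7889
t = (x̄ - μ₀)/SE = (94.00 - 89)/1.7889 = 2.7950
Critical value: t_{0.025,44} = ±2.015
p-value ≈ 0.0077
Decision: reject H₀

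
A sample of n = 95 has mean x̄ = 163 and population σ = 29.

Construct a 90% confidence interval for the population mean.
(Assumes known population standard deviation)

Answer: (158.1056, 167.8944)

Derivation:
Confidence level: 90%, α = 0.1
z_0.05 = 1.645
SE = σ/√n = 29/√95 = 2.9753
Margin of error = 1.645 × 2.9753 = 4.8944
CI: x̄ ± margin = 163 ± 4.8944
CI: (158.1056, 167.8944)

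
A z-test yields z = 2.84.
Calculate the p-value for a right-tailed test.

For z = 2.84:
p = P(Z > 2.84) = 1 - Φ(2.84) = 0.0023

Answer: p-value ≈ 0.0023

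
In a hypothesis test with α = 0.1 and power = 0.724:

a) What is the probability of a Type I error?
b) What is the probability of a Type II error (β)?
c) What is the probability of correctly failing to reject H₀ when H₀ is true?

a) Type I error probability = α = 0.1
b) Power = P(reject H₀ | H₁ true) = 1 - β = 0.724, so Type II error probability = β = 1 - Power = 0.276
c) P(fail to reject H₀ | H₀ true) = 1 - α = 0.9

Answer: a) 0.1, b) 0.276, c) 0.9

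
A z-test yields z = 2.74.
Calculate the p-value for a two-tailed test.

For z = 2.74:
p = 2×P(Z > |2.74|) = 2×(1 - Φ(2.74)) = 0.0061

Answer: p-value ≈ 0.0061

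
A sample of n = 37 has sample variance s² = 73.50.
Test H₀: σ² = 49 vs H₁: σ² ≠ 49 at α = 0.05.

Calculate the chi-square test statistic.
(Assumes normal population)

Answer: χ² = 54.0000, fail to reject H₀

Derivation:
df = n - 1 = 36
χ² = (n-1)s²/σ₀² = 36×73.50/49 = 54.0000
Critical values: χ²_{0.975,36} = 21.336, χ²_{0.025,36} = 54.437
Rejection region: χ² < 21.336 or χ² > 54.437
Decision: fail to reject H₀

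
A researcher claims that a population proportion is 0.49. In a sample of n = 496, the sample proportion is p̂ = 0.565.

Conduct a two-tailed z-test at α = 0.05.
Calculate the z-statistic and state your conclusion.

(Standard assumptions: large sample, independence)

H₀: p = 0.49, H₁: p ≠ 0.49
Standard error: SE = √(p₀(1-p₀)/n) = √(0.49×0.51/496) = 0.022446
z-statistic: z = (p̂ - p₀)/SE = (0.565 - 0.49)/0.022446 = 3.3414
Critical value: z_0.025 = ±1.960
p-value = 0.0008
Decision: reject H₀ at α = 0.05

Answer: z = 3.3414, reject H₀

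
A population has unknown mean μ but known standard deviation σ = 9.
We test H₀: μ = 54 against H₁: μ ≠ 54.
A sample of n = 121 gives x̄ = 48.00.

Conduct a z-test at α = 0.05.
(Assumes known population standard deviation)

Answer: z = -7.3332, reject H₀

Derivation:
Standard error: SE = σ/√n = 9/√121 = 0.8182
z-statistic: z = (x̄ - μ₀)/SE = (48.00 - 54)/0.8182 = -7.3332
Critical value: ±1.960
p-value < 0.0001
Decision: reject H₀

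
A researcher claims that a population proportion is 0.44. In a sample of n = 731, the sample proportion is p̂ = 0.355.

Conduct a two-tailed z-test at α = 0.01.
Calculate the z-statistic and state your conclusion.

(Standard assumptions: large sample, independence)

Answer: z = -4.6296, reject H₀

Derivation:
H₀: p = 0.44, H₁: p ≠ 0.44
Standard error: SE = √(p₀(1-p₀)/n) = √(0.44×0.56/731) = 0.018360
z-statistic: z = (p̂ - p₀)/SE = (0.355 - 0.44)/0.018360 = -4.6296
Critical value: z_0.005 = ±2.576
p-value < 0.0001
Decision: reject H₀ at α = 0.01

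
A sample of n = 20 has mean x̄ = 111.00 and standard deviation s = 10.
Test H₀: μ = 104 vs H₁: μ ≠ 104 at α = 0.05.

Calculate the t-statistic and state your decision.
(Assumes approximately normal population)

Answer: t = 3.1305, reject H₀

Derivation:
df = n - 1 = 19
SE = s/√n = 10/√20 = 2.2361
t = (x̄ - μ₀)/SE = (111.00 - 104)/2.2361 = 3.1305
Critical value: t_{0.025,19} = ±2.093
p-value ≈ 0.0055
Decision: reject H₀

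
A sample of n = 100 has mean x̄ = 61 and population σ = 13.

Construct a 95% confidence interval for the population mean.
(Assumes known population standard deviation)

Confidence level: 95%, α = 0.05
z_0.025 = 1.960
SE = σ/√n = 13/√100 = 1.3000
Margin of error = 1.960 × 1.3000 = 2.5480
CI: x̄ ± margin = 61 ± 2.5480
CI: (58.4520, 63.5480)

Answer: (58.4520, 63.5480)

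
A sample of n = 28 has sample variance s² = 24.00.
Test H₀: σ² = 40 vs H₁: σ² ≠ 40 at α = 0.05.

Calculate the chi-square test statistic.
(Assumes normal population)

Answer: χ² = 16.2000, fail to reject H₀

Derivation:
df = n - 1 = 27
χ² = (n-1)s²/σ₀² = 27×24.00/40 = 16.2000
Critical values: χ²_{0.975,27} = 14.573, χ²_{0.025,27} = 43.195
Rejection region: χ² < 14.573 or χ² > 43.195
Decision: fail to reject H₀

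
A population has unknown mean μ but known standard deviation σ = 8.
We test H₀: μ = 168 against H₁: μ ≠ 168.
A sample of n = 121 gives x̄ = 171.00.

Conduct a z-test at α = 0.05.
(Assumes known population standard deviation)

Standard error: SE = σ/√n = 8/√121 = 0.7273
z-statistic: z = (x̄ - μ₀)/SE = (171.00 - 168)/0.7273 = 4.1248
Critical value: ±1.960
p-value < 0.0001
Decision: reject H₀

Answer: z = 4.1248, reject H₀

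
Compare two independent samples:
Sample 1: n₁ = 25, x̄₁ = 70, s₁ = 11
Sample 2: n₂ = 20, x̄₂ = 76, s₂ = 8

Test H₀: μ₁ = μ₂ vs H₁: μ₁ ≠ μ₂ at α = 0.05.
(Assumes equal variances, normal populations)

Pooled variance: s²_p = [24×11² + 19×8²]/(43) = 95.8140
s_p = 9.7885
SE = s_p×√(1/n₁ + 1/n₂) = 9.7885×√(1/25 + 1/20) = 2.9365
t = (x̄₁ - x̄₂)/SE = (70 - 76)/2.9365 = -2.0432
df = 43, t-critical = ±2.017
Decision: reject H₀

Answer: t = -2.0432, reject H₀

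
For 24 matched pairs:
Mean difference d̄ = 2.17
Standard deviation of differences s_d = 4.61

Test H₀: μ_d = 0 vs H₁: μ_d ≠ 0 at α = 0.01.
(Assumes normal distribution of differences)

df = n - 1 = 23
SE = s_d/√n = 4.61/√24 = 0.9410
t = d̄/SE = 2.17/0.9410 = 2.3061
Critical value: t_{0.005,23} = ±2.807
p-value ≈ 0.0305
Decision: fail to reject H₀

Answer: t = 2.3061, fail to reject H₀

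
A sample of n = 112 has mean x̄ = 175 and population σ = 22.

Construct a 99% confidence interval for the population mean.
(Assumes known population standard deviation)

Answer: (169.6450, 180.3550)

Derivation:
Confidence level: 99%, α = 0.01
z_0.005 = 2.576
SE = σ/√n = 22/√112 = 2.0788
Margin of error = 2.576 × 2.0788 = 5.3550
CI: x̄ ± margin = 175 ± 5.3550
CI: (169.6450, 180.3550)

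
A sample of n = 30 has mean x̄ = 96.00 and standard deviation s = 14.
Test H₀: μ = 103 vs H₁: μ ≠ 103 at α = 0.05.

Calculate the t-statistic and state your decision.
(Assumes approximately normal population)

Answer: t = -2.7387, reject H₀

Derivation:
df = n - 1 = 29
SE = s/√n = 14/√30 = 2.5560
t = (x̄ - μ₀)/SE = (96.00 - 103)/2.5560 = -2.7387
Critical value: t_{0.025,29} = ±2.045
p-value ≈ 0.0104
Decision: reject H₀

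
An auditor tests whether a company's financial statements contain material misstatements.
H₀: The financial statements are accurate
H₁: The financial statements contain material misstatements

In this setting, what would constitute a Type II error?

A Type I error (probability α) occurs when we reject a true H₀.
A Type II error (probability β) occurs when we fail to reject a false H₀.

Answer: Failing to detect material misstatements that are actually present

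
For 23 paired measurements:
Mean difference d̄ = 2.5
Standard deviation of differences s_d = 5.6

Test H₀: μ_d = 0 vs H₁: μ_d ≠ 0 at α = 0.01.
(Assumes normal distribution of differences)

df = n - 1 = 22
SE = s_d/√n = 5.6/√23 = 1.1677
t = d̄/SE = 2.5/1.1677 = 2.1410
Critical value: t_{0.005,22} = ±2.819
p-value ≈ 0.0436
Decision: fail to reject H₀

Answer: t = 2.1410, fail to reject H₀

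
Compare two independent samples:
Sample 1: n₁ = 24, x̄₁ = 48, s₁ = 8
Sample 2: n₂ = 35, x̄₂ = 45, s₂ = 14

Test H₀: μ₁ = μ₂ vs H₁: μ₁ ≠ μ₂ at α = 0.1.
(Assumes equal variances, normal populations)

Answer: t = 0.9475, fail to reject H₀

Derivation:
Pooled variance: s²_p = [23×8² + 34×14²]/(57) = 142.7368
s_p = 11.9473
SE = s_p×√(1/n₁ + 1/n₂) = 11.9473×√(1/24 + 1/35) = 3.1663
t = (x̄₁ - x̄₂)/SE = (48 - 45)/3.1663 = 0.9475
df = 57, t-critical = ±1.672
Decision: fail to reject H₀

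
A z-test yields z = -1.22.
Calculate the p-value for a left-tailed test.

Answer: p-value ≈ 0.1112

Derivation:
For z = -1.22:
p = P(Z < -1.22) = Φ(-1.22) = 0.1112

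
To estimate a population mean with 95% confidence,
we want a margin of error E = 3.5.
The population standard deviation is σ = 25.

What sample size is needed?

Answer: n = 196

Derivation:
z_0.025 = 1.960
n = (z×σ/E)² = (1.960×25/3.5)²
n = 196.0000
Already a whole number: n = 196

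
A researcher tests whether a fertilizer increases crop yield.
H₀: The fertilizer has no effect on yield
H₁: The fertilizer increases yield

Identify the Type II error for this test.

Answer: Failing to recommend an effective fertilizer

Derivation:
Type I error (α): Rejecting H₀ when H₀ is true
Type II error (β): Failing to reject H₀ when H₁ is true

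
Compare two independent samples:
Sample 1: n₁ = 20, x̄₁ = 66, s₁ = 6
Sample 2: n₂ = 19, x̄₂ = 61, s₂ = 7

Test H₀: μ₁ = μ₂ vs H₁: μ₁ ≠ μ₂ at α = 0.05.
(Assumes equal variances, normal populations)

Pooled variance: s²_p = [19×6² + 18×7²]/(37) = 42.3243
s_p = 6.5057
SE = s_p×√(1/n₁ + 1/n₂) = 6.5057×√(1/20 + 1/19) = 2.0842
t = (x̄₁ - x̄₂)/SE = (66 - 61)/2.0842 = 2.3990
df = 37, t-critical = ±2.026
Decision: reject H₀

Answer: t = 2.3990, reject H₀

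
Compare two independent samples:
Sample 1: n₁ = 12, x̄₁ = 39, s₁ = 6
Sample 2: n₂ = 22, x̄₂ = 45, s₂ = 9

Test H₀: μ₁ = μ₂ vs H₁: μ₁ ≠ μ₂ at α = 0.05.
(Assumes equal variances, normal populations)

Pooled variance: s²_p = [11×6² + 21×9²]/(32) = 65.5312
s_p = 8.0951
SE = s_p×√(1/n₁ + 1/n₂) = 8.0951×√(1/12 + 1/22) = 2.9051
t = (x̄₁ - x̄₂)/SE = (39 - 45)/2.9051 = -2.0653
df = 32, t-critical = ±2.037
Decision: reject H₀

Answer: t = -2.0653, reject H₀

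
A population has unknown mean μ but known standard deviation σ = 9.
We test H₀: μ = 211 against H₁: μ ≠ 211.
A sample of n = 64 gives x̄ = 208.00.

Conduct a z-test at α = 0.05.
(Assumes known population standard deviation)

Standard error: SE = σ/√n = 9/√64 = 1.1250
z-statistic: z = (x̄ - μ₀)/SE = (208.00 - 211)/1.1250 = -2.6667
Critical value: ±1.960
p-value = 0.0077
Decision: reject H₀

Answer: z = -2.6667, reject H₀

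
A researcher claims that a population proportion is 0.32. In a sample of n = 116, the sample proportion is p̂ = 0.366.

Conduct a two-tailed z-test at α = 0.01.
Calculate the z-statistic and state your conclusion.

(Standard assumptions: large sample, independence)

Answer: z = 1.0621, fail to reject H₀

Derivation:
H₀: p = 0.32, H₁: p ≠ 0.32
Standard error: SE = √(p₀(1-p₀)/n) = √(0.32×0.68/116) = 0.043311
z-statistic: z = (p̂ - p₀)/SE = (0.366 - 0.32)/0.043311 = 1.0621
Critical value: z_0.005 = ±2.576
p-value = 0.2882
Decision: fail to reject H₀ at α = 0.01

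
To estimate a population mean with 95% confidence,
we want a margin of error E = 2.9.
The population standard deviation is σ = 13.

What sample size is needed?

Answer: n = 78

Derivation:
z_0.025 = 1.960
n = (z×σ/E)² = (1.960×13/2.9)²
n = 77.1974
Round up: n = 78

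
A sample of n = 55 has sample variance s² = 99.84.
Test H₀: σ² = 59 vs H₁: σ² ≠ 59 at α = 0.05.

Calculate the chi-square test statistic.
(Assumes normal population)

Answer: χ² = 91.3790, reject H₀

Derivation:
df = n - 1 = 54
χ² = (n-1)s²/σ₀² = 54×99.84/59 = 91.3790
Critical values: χ²_{0.975,54} = 35.586, χ²_{0.025,54} = 76.192
Rejection region: χ² < 35.586 or χ² > 76.192
Decision: reject H₀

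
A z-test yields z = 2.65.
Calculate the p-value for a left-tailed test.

Answer: p-value ≈ 0.9960

Derivation:
For z = 2.65:
p = P(Z < 2.65) = Φ(2.65) = 0.9960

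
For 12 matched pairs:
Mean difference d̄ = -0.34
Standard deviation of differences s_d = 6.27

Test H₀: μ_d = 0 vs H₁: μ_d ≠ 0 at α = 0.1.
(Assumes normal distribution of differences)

Answer: t = -0.1878, fail to reject H₀

Derivation:
df = n - 1 = 11
SE = s_d/√n = 6.27/√12 = 1.8100
t = d̄/SE = -0.34/1.8100 = -0.1878
Critical value: t_{0.05,11} = ±1.796
p-value ≈ 0.8545
Decision: fail to reject H₀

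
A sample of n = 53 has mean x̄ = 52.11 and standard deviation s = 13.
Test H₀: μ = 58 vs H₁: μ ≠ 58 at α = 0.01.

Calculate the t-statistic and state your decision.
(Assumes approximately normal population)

Answer: t = -3.2984, reject H₀

Derivation:
df = n - 1 = 52
SE = s/√n = 13/√53 = 1.7857
t = (x̄ - μ₀)/SE = (52.11 - 58)/1.7857 = -3.2984
Critical value: t_{0.005,52} = ±2.674
p-value ≈ 0.0018
Decision: reject H₀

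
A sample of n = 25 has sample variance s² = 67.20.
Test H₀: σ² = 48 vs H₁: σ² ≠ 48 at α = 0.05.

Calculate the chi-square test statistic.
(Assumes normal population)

df = n - 1 = 24
χ² = (n-1)s²/σ₀² = 24×67.20/48 = 33.6000
Critical values: χ²_{0.975,24} = 12.401, χ²_{0.025,24} = 39.364
Rejection region: χ² < 12.401 or χ² > 39.364
Decision: fail to reject H₀

Answer: χ² = 33.6000, fail to reject H₀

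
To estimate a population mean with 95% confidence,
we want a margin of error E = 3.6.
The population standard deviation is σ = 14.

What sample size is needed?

Answer: n = 59

Derivation:
z_0.025 = 1.960
n = (z×σ/E)² = (1.960×14/3.6)²
n = 58.0983
Round up: n = 59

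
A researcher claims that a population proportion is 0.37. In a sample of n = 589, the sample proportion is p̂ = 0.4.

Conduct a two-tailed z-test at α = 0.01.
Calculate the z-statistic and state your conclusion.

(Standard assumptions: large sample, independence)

H₀: p = 0.37, H₁: p ≠ 0.37
Standard error: SE = √(p₀(1-p₀)/n) = √(0.37×0.63/589) = 0.019894
z-statistic: z = (p̂ - p₀)/SE = (0.4 - 0.37)/0.019894 = 1.5080
Critical value: z_0.005 = ±2.576
p-value = 0.1316
Decision: fail to reject H₀ at α = 0.01

Answer: z = 1.5080, fail to reject H₀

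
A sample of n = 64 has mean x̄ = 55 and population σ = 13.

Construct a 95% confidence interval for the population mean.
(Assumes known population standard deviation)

Confidence level: 95%, α = 0.05
z_0.025 = 1.960
SE = σ/√n = 13/√64 = 1.6250
Margin of error = 1.960 × 1.6250 = 3.1850
CI: x̄ ± margin = 55 ± 3.1850
CI: (51.8150, 58.1850)

Answer: (51.8150, 58.1850)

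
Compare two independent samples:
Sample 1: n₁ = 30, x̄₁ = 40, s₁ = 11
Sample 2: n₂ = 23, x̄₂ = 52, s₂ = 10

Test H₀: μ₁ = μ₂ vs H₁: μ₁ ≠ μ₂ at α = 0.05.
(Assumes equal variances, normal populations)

Answer: t = -4.0924, reject H₀

Derivation:
Pooled variance: s²_p = [29×11² + 22×10²]/(51) = 111.9412
s_p = 10.5802
SE = s_p×√(1/n₁ + 1/n₂) = 10.5802×√(1/30 + 1/23) = 2.9323
t = (x̄₁ - x̄₂)/SE = (40 - 52)/2.9323 = -4.0924
df = 51, t-critical = ±2.008
Decision: reject H₀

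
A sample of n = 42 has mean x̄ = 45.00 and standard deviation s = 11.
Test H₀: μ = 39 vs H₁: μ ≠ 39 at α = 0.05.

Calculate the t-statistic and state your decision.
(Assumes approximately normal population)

df = n - 1 = 41
SE = s/√n = 11/√42 = 1.6973
t = (x̄ - μ₀)/SE = (45.00 - 39)/1.6973 = 3.5350
Critical value: t_{0.025,41} = ±2.020
p-value ≈ 0.0010
Decision: reject H₀

Answer: t = 3.5350, reject H₀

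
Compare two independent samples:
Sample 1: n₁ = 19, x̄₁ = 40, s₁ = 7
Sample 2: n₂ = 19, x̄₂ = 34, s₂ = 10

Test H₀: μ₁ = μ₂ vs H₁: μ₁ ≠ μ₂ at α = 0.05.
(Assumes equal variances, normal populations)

Pooled variance: s²_p = [18×7² + 18×10²]/(36) = 74.5000
s_p = 8.6313
SE = s_p×√(1/n₁ + 1/n₂) = 8.6313×√(1/19 + 1/19) = 2.8004
t = (x̄₁ - x̄₂)/SE = (40 - 34)/2.8004 = 2.1426
df = 36, t-critical = ±2.028
Decision: reject H₀

Answer: t = 2.1426, reject H₀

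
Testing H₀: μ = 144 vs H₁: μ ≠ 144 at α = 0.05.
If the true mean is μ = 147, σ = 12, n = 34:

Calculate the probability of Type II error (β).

Answer: β ≈ 0.6920

Derivation:
SE = σ/√n = 12/√34 = 2.0580
Critical values: μ₀ ± z_0.025×SE = 144 ± 1.960×2.0580
Acceptance region: (139.9663, 148.0337)
Under H₁ (μ = 147): z_high = (148.0337 - 147)/2.0580 = 0.5023, z_low = (139.9663 - 147)/2.0580 = -3.4177
β = P(not reject | H₁) = Φ(0.5023) - Φ(-3.4177) ≈ 0.6920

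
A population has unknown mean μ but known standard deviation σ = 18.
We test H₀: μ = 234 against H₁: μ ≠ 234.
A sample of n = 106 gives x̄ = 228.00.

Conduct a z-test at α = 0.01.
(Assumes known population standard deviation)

Answer: z = -3.4319, reject H₀

Derivation:
Standard error: SE = σ/√n = 18/√106 = 1.7483
z-statistic: z = (x̄ - μ₀)/SE = (228.00 - 234)/1.7483 = -3.4319
Critical value: ±2.576
p-value = 0.0006
Decision: reject H₀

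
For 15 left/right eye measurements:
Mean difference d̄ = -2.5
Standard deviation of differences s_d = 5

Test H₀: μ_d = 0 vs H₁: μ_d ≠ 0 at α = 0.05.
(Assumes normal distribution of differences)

Answer: t = -1.9365, fail to reject H₀

Derivation:
df = n - 1 = 14
SE = s_d/√n = 5/√15 = 1.2910
t = d̄/SE = -2.5/1.2910 = -1.9365
Critical value: t_{0.025,14} = ±2.145
p-value ≈ 0.0733
Decision: fail to reject H₀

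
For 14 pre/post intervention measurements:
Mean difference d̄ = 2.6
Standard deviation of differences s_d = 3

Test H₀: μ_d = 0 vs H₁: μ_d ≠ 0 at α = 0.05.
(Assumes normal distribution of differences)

Answer: t = 3.2427, reject H₀

Derivation:
df = n - 1 = 13
SE = s_d/√n = 3/√14 = 0.8018
t = d̄/SE = 2.6/0.8018 = 3.2427
Critical value: t_{0.025,13} = ±2.160
p-value ≈ 0.0064
Decision: reject H₀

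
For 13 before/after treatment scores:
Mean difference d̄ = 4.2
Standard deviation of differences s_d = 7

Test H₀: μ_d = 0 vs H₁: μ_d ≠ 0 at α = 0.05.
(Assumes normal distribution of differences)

Answer: t = 2.1633, fail to reject H₀

Derivation:
df = n - 1 = 12
SE = s_d/√n = 7/√13 = 1.9415
t = d̄/SE = 4.2/1.9415 = 2.1633
Critical value: t_{0.025,12} = ±2.179
p-value ≈ 0.0514
Decision: fail to reject H₀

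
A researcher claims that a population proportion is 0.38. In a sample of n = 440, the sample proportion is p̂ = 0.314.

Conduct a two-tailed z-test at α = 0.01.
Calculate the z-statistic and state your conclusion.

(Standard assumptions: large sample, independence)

Answer: z = -2.8522, reject H₀

Derivation:
H₀: p = 0.38, H₁: p ≠ 0.38
Standard error: SE = √(p₀(1-p₀)/n) = √(0.38×0.62/440) = 0.023140
z-statistic: z = (p̂ - p₀)/SE = (0.314 - 0.38)/0.023140 = -2.8522
Critical value: z_0.005 = ±2.576
p-value = 0.0043
Decision: reject H₀ at α = 0.01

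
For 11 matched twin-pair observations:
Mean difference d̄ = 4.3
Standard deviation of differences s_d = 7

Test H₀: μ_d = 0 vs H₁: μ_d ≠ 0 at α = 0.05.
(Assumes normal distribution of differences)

Answer: t = 2.0373, fail to reject H₀

Derivation:
df = n - 1 = 10
SE = s_d/√n = 7/√11 = 2.1106
t = d̄/SE = 4.3/2.1106 = 2.0373
Critical value: t_{0.025,10} = ±2.228
p-value ≈ 0.0690
Decision: fail to reject H₀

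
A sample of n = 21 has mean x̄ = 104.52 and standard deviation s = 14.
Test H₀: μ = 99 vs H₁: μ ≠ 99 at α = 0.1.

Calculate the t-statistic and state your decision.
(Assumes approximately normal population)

Answer: t = 1.8068, reject H₀

Derivation:
df = n - 1 = 20
SE = s/√n = 14/√21 = 3.0551
t = (x̄ - μ₀)/SE = (104.52 - 99)/3.0551 = 1.8068
Critical value: t_{0.05,20} = ±1.725
p-value ≈ 0.0859
Decision: reject H₀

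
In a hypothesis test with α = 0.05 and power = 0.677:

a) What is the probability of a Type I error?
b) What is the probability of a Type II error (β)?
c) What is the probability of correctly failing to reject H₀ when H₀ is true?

a) Type I error probability = α = 0.05
b) Power = P(reject H₀ | H₁ true) = 1 - β = 0.677, so Type II error probability = β = 1 - Power = 0.323
c) P(fail to reject H₀ | H₀ true) = 1 - α = 0.95

Answer: a) 0.05, b) 0.323, c) 0.95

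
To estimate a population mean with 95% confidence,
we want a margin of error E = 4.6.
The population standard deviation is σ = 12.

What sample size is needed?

z_0.025 = 1.960
n = (z×σ/E)² = (1.960×12/4.6)²
n = 26.1432
Round up: n = 27

Answer: n = 27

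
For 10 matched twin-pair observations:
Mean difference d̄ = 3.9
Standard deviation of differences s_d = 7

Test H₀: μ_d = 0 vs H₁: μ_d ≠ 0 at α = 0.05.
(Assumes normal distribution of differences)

Answer: t = 1.7618, fail to reject H₀

Derivation:
df = n - 1 = 9
SE = s_d/√n = 7/√10 = 2.2136
t = d̄/SE = 3.9/2.2136 = 1.7618
Critical value: t_{0.025,9} = ±2.262
p-value ≈ 0.1119
Decision: fail to reject H₀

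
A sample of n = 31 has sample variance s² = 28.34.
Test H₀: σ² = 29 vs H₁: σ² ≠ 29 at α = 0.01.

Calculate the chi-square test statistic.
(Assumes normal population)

df = n - 1 = 30
χ² = (n-1)s²/σ₀² = 30×28.34/29 = 29.3172
Critical values: χ²_{0.995,30} = 13.787, χ²_{0.005,30} = 53.672
Rejection region: χ² < 13.787 or χ² > 53.672
Decision: fail to reject H₀

Answer: χ² = 29.3172, fail to reject H₀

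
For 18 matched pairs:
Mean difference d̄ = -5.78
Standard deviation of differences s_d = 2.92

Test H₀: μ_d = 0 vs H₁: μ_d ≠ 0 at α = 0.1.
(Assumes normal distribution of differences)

df = n - 1 = 17
SE = s_d/√n = 2.92/√18 = 0.6883
t = d̄/SE = -5.78/0.6883 = -8.3975
Critical value: t_{0.05,17} = ±1.740
p-value < 0.0001
Decision: reject H₀

Answer: t = -8.3975, reject H₀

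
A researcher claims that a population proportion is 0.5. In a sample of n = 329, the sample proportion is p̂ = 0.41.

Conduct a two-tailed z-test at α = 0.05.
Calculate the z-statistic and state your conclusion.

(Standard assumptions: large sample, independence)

Answer: z = -3.2649, reject H₀

Derivation:
H₀: p = 0.5, H₁: p ≠ 0.5
Standard error: SE = √(p₀(1-p₀)/n) = √(0.5×0.5/329) = 0.027566
z-statistic: z = (p̂ - p₀)/SE = (0.41 - 0.5)/0.027566 = -3.2649
Critical value: z_0.025 = ±1.960
p-value = 0.0011
Decision: reject H₀ at α = 0.05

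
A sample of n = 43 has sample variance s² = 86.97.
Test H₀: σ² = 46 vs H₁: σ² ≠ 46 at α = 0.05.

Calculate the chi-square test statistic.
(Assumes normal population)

Answer: χ² = 79.4074, reject H₀

Derivation:
df = n - 1 = 42
χ² = (n-1)s²/σ₀² = 42×86.97/46 = 79.4074
Critical values: χ²_{0.975,42} = 25.999, χ²_{0.025,42} = 61.777
Rejection region: χ² < 25.999 or χ² > 61.777
Decision: reject H₀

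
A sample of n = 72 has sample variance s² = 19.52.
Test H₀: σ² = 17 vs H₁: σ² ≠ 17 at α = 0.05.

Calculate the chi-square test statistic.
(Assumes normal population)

Answer: χ² = 81.5247, fail to reject H₀

Derivation:
df = n - 1 = 71
χ² = (n-1)s²/σ₀² = 71×19.52/17 = 81.5247
Critical values: χ²_{0.975,71} = 49.592, χ²_{0.025,71} = 96.189
Rejection region: χ² < 49.592 or χ² > 96.189
Decision: fail to reject H₀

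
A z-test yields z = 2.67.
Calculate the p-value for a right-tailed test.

Answer: p-value ≈ 0.0038

Derivation:
For z = 2.67:
p = P(Z > 2.67) = 1 - Φ(2.67) = 0.0038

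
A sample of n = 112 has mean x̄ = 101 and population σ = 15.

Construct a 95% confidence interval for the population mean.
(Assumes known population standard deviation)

Answer: (98.2219, 103.7781)

Derivation:
Confidence level: 95%, α = 0.05
z_0.025 = 1.960
SE = σ/√n = 15/√112 = 1.4174
Margin of error = 1.960 × 1.4174 = 2.7781
CI: x̄ ± margin = 101 ± 2.7781
CI: (98.2219, 103.7781)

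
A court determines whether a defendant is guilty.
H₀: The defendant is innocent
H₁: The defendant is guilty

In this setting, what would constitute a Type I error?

Type I error (α): Rejecting H₀ when H₀ is true
Type II error (β): Failing to reject H₀ when H₁ is true

Answer: Convicting an innocent person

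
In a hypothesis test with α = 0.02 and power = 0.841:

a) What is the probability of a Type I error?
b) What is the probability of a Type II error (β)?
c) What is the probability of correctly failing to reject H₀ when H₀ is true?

a) Type I error probability = α = 0.02
b) Power = P(reject H₀ | H₁ true) = 1 - β = 0.841, so Type II error probability = β = 1 - Power = 0.159
c) P(fail to reject H₀ | H₀ true) = 1 - α = 0.98

Answer: a) 0.02, b) 0.159, c) 0.98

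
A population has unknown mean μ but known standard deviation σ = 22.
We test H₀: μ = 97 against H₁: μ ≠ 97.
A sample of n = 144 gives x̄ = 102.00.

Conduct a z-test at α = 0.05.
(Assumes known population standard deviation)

Standard error: SE = σ/√n = 22/√144 = 1.8333
z-statistic: z = (x̄ - μ₀)/SE = (102.00 - 97)/1.8333 = 2.7273
Critical value: ±1.960
p-value = 0.0064
Decision: reject H₀

Answer: z = 2.7273, reject H₀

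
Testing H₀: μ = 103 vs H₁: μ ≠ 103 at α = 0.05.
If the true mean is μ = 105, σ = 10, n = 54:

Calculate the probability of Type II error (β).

Answer: β ≈ 0.6877

Derivation:
SE = σ/√n = 10/√54 = 1.3608
Critical values: μ₀ ± z_0.025×SE = 103 ± 1.960×1.3608
Acceptance region: (100.3328, 105.6672)
Under H₁ (μ = 105): z_high = (105.6672 - 105)/1.3608 = 0.4903, z_low = (100.3328 - 105)/1.3608 = -3.4297
β = P(not reject | H₁) = Φ(0.4903) - Φ(-3.4297) ≈ 0.6877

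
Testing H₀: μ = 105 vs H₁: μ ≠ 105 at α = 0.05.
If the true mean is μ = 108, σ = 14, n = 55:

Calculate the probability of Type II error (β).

SE = σ/√n = 14/√55 = 1.8878
Critical values: μ₀ ± z_0.025×SE = 105 ± 1.960×1.8878
Acceptance region: (101.2999, 108.7001)
Under H₁ (μ = 108): z_high = (108.7001 - 108)/1.8878 = 0.3709, z_low = (101.2999 - 108)/1.8878 = -3.5492
β = P(not reject | H₁) = Φ(0.3709) - Φ(-3.5492) ≈ 0.6445

Answer: β ≈ 0.6445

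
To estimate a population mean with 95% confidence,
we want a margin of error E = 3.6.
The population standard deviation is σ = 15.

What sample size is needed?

z_0.025 = 1.960
n = (z×σ/E)² = (1.960×15/3.6)²
n = 66.6944
Round up: n = 67

Answer: n = 67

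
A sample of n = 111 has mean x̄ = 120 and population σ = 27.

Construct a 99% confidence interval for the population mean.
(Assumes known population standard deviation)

Confidence level: 99%, α = 0.01
z_0.005 = 2.576
SE = σ/√n = 27/√111 = 2.5627
Margin of error = 2.576 × 2.5627 = 6.6015
CI: x̄ ± margin = 120 ± 6.6015
CI: (113.3985, 126.6015)

Answer: (113.3985, 126.6015)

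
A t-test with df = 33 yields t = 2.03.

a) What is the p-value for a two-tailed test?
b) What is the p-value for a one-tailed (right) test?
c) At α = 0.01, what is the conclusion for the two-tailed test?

Using t-distribution with df = 33:
a) Two-tailed: p = 2×P(T > 2.03) = 0.0505
b) One-tailed: p = P(T > 2.03) = 0.0252
c) 0.0505 ≥ 0.01, fail to reject H₀

Answer: a) 0.0505, b) 0.0252, c) fail to reject H₀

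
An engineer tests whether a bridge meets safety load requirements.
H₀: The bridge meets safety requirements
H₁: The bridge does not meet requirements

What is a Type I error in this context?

A Type I error (probability α) occurs when we reject a true H₀.
A Type II error (probability β) occurs when we fail to reject a false H₀.

Answer: Unnecessarily closing a safe bridge for repairs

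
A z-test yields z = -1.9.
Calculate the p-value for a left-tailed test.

Answer: p-value ≈ 0.0287

Derivation:
For z = -1.9:
p = P(Z < -1.9) = Φ(-1.9) = 0.0287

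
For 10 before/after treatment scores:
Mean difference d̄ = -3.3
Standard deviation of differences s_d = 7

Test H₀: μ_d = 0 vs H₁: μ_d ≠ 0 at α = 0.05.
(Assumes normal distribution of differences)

Answer: t = -1.4908, fail to reject H₀

Derivation:
df = n - 1 = 9
SE = s_d/√n = 7/√10 = 2.2136
t = d̄/SE = -3.3/2.2136 = -1.4908
Critical value: t_{0.025,9} = ±2.262
p-value ≈ 0.1702
Decision: fail to reject H₀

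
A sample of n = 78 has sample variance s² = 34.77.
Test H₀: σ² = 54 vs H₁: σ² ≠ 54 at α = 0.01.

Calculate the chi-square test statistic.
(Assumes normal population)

df = n - 1 = 77
χ² = (n-1)s²/σ₀² = 77×34.77/54 = 49.5794
Critical values: χ²_{0.995,77} = 48.788, χ²_{0.005,77} = 112.704
Rejection region: χ² < 48.788 or χ² > 112.704
Decision: fail to reject H₀

Answer: χ² = 49.5794, fail to reject H₀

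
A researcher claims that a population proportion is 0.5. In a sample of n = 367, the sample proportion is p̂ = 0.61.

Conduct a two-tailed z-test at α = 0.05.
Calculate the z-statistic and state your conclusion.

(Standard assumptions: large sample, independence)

Answer: z = 4.2146, reject H₀

Derivation:
H₀: p = 0.5, H₁: p ≠ 0.5
Standard error: SE = √(p₀(1-p₀)/n) = √(0.5×0.5/367) = 0.026100
z-statistic: z = (p̂ - p₀)/SE = (0.61 - 0.5)/0.026100 = 4.2146
Critical value: z_0.025 = ±1.960
p-value < 0.0001
Decision: reject H₀ at α = 0.05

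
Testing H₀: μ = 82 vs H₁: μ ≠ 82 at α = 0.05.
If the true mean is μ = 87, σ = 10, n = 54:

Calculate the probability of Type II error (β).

SE = σ/√n = 10/√54 = 1.3608
Critical values: μ₀ ± z_0.025×SE = 82 ± 1.960×1.3608
Acceptance region: (79.3328, 84.6672)
Under H₁ (μ = 87): z_high = (84.6672 - 87)/1.3608 = -1.7143, z_low = (79.3328 - 87)/1.3608 = -5.6343
β = P(not reject | H₁) = Φ(-1.7143) - Φ(-5.6343) ≈ 0.0432

Answer: β ≈ 0.0432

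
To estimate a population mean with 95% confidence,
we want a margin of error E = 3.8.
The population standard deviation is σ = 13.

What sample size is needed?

Answer: n = 45

Derivation:
z_0.025 = 1.960
n = (z×σ/E)² = (1.960×13/3.8)²
n = 44.9606
Round up: n = 45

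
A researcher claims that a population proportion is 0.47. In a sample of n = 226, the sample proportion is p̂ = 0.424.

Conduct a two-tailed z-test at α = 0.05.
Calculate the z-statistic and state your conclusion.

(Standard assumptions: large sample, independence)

Answer: z = -1.3855, fail to reject H₀

Derivation:
H₀: p = 0.47, H₁: p ≠ 0.47
Standard error: SE = √(p₀(1-p₀)/n) = √(0.47×0.53/226) = 0.033200
z-statistic: z = (p̂ - p₀)/SE = (0.424 - 0.47)/0.033200 = -1.3855
Critical value: z_0.025 = ±1.960
p-value = 0.1659
Decision: fail to reject H₀ at α = 0.05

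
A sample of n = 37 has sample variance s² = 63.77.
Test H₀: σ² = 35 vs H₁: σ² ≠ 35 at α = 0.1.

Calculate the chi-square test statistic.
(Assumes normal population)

df = n - 1 = 36
χ² = (n-1)s²/σ₀² = 36×63.77/35 = 65.5920
Critical values: χ²_{0.95,36} = 23.269, χ²_{0.05,36} = 50.998
Rejection region: χ² < 23.269 or χ² > 50.998
Decision: reject H₀

Answer: χ² = 65.5920, reject H₀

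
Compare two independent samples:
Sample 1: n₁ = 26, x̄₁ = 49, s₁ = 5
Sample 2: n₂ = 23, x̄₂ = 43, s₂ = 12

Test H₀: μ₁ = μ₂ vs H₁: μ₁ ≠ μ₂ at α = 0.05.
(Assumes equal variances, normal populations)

Answer: t = 2.3333, reject H₀

Derivation:
Pooled variance: s²_p = [25×5² + 22×12²]/(47) = 80.7021
s_p = 8.9834
SE = s_p×√(1/n₁ + 1/n₂) = 8.9834×√(1/26 + 1/23) = 2.5715
t = (x̄₁ - x̄₂)/SE = (49 - 43)/2.5715 = 2.3333
df = 47, t-critical = ±2.012
Decision: reject H₀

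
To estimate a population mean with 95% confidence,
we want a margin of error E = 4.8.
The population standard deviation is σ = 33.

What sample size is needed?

z_0.025 = 1.960
n = (z×σ/E)² = (1.960×33/4.8)²
n = 181.5756
Round up: n = 182

Answer: n = 182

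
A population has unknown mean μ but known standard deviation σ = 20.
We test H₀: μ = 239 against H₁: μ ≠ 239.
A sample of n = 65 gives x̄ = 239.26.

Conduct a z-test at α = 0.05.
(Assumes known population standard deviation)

Standard error: SE = σ/√n = 20/√65 = 2.4807
z-statistic: z = (x̄ - μ₀)/SE = (239.26 - 239)/2.4807 = 0.1048
Critical value: ±1.960
p-value = 0.9165
Decision: fail to reject H₀

Answer: z = 0.1048, fail to reject H₀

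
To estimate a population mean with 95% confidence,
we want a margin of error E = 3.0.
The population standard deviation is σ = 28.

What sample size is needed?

z_0.025 = 1.960
n = (z×σ/E)² = (1.960×28/3.0)²
n = 334.6460
Round up: n = 335

Answer: n = 335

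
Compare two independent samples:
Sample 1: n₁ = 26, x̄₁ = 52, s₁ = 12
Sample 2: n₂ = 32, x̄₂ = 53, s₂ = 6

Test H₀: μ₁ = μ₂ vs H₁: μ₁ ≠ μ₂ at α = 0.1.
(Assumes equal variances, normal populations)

Pooled variance: s²_p = [25×12² + 31×6²]/(56) = 84.2143
s_p = 9.1768
SE = s_p×√(1/n₁ + 1/n₂) = 9.1768×√(1/26 + 1/32) = 2.4229
t = (x̄₁ - x̄₂)/SE = (52 - 53)/2.4229 = -0.4127
df = 56, t-critical = ±1.673
Decision: fail to reject H₀

Answer: t = -0.4127, fail to reject H₀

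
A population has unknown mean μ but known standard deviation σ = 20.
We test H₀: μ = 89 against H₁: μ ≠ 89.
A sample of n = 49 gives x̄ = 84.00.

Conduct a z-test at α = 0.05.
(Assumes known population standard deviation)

Answer: z = -1.7500, fail to reject H₀

Derivation:
Standard error: SE = σ/√n = 20/√49 = 2.8571
z-statistic: z = (x̄ - μ₀)/SE = (84.00 - 89)/2.8571 = -1.7500
Critical value: ±1.960
p-value = 0.0801
Decision: fail to reject H₀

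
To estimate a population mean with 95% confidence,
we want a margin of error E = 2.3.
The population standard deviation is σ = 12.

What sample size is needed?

Answer: n = 105

Derivation:
z_0.025 = 1.960
n = (z×σ/E)² = (1.960×12/2.3)²
n = 104.5729
Round up: n = 105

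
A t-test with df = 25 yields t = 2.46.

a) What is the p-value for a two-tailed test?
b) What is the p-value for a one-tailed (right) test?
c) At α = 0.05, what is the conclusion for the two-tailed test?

Answer: a) 0.0212, b) 0.0106, c) reject H₀

Derivation:
Using t-distribution with df = 25:
a) Two-tailed: p = 2×P(T > 2.46) = 0.0212
b) One-tailed: p = P(T > 2.46) = 0.0106
c) 0.0212 < 0.05, reject H₀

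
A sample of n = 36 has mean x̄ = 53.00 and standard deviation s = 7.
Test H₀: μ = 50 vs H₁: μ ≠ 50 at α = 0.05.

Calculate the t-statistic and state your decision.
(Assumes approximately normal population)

df = n - 1 = 35
SE = s/√n = 7/√36 = 1.1667
t = (x̄ - μ₀)/SE = (53.00 - 50)/1.1667 = 2.5714
Critical value: t_{0.025,35} = ±2.030
p-value ≈ 0.0145
Decision: reject H₀

Answer: t = 2.5714, reject H₀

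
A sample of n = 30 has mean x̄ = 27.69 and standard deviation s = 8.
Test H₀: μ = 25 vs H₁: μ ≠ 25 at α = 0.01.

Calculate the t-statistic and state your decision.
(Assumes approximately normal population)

df = n - 1 = 29
SE = s/√n = 8/√30 = 1.4606
t = (x̄ - μ₀)/SE = (27.69 - 25)/1.4606 = 1.8417
Critical value: t_{0.005,29} = ±2.756
p-value ≈ 0.0758
Decision: fail to reject H₀

Answer: t = 1.8417, fail to reject H₀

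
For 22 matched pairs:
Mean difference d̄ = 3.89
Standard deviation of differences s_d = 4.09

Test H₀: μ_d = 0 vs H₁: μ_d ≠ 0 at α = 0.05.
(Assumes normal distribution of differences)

Answer: t = 4.4610, reject H₀

Derivation:
df = n - 1 = 21
SE = s_d/√n = 4.09/√22 = 0.8720
t = d̄/SE = 3.89/0.8720 = 4.4610
Critical value: t_{0.025,21} = ±2.080
p-value ≈ 0.0002
Decision: reject H₀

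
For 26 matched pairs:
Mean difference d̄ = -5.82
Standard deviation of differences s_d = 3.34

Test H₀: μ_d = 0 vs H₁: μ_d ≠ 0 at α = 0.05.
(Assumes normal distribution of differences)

Answer: t = -8.8855, reject H₀

Derivation:
df = n - 1 = 25
SE = s_d/√n = 3.34/√26 = 0.6550
t = d̄/SE = -5.82/0.6550 = -8.8855
Critical value: t_{0.025,25} = ±2.060
p-value < 0.0001
Decision: reject H₀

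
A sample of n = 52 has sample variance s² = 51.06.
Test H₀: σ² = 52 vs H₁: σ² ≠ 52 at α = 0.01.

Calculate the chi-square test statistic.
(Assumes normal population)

Answer: χ² = 50.0781, fail to reject H₀

Derivation:
df = n - 1 = 51
χ² = (n-1)s²/σ₀² = 51×51.06/52 = 50.0781
Critical values: χ²_{0.995,51} = 28.735, χ²_{0.005,51} = 80.747
Rejection region: χ² < 28.735 or χ² > 80.747
Decision: fail to reject H₀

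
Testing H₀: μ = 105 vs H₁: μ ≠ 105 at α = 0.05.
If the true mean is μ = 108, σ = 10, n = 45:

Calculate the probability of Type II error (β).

Answer: β ≈ 0.4790

Derivation:
SE = σ/√n = 10/√45 = 1.4907
Critical values: μ₀ ± z_0.025×SE = 105 ± 1.960×1.4907
Acceptance region: (102.0782, 107.9218)
Under H₁ (μ = 108): z_high = (107.9218 - 108)/1.4907 = -0.0525, z_low = (102.0782 - 108)/1.4907 = -3.9725
β = P(not reject | H₁) = Φ(-0.0525) - Φ(-3.9725) ≈ 0.4790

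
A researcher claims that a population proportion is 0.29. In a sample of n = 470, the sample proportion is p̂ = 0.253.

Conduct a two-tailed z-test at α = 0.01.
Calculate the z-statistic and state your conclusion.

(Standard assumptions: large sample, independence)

Answer: z = -1.7678, fail to reject H₀

Derivation:
H₀: p = 0.29, H₁: p ≠ 0.29
Standard error: SE = √(p₀(1-p₀)/n) = √(0.29×0.71/470) = 0.020930
z-statistic: z = (p̂ - p₀)/SE = (0.253 - 0.29)/0.020930 = -1.7678
Critical value: z_0.005 = ±2.576
p-value = 0.0771
Decision: fail to reject H₀ at α = 0.01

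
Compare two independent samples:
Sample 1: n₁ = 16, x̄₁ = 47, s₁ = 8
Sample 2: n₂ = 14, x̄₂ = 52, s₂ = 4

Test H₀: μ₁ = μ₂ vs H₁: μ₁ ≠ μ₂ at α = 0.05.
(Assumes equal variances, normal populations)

Pooled variance: s²_p = [15×8² + 13×4²]/(28) = 41.7143
s_p = 6.4587
SE = s_p×√(1/n₁ + 1/n₂) = 6.4587×√(1/16 + 1/14) = 2.3636
t = (x̄₁ - x̄₂)/SE = (47 - 52)/2.3636 = -2.1154
df = 28, t-critical = ±2.048
Decision: reject H₀

Answer: t = -2.1154, reject H₀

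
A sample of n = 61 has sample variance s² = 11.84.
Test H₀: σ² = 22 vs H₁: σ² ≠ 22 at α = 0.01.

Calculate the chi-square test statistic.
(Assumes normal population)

df = n - 1 = 60
χ² = (n-1)s²/σ₀² = 60×11.84/22 = 32.2909
Critical values: χ²_{0.995,60} = 35.534, χ²_{0.005,60} = 91.952
Rejection region: χ² < 35.534 or χ² > 91.952
Decision: reject H₀

Answer: χ² = 32.2909, reject H₀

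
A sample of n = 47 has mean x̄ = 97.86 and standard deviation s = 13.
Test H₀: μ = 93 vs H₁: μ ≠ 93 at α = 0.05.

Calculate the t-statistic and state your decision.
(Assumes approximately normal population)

df = n - 1 = 46
SE = s/√n = 13/√47 = 1.8962
t = (x̄ - μ₀)/SE = (97.86 - 93)/1.8962 = 2.5630
Critical value: t_{0.025,46} = ±2.013
p-value ≈ 0.0137
Decision: reject H₀

Answer: t = 2.5630, reject H₀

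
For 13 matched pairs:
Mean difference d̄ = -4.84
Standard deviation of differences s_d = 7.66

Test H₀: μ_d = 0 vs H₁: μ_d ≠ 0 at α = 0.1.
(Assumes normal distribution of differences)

Answer: t = -2.2782, reject H₀

Derivation:
df = n - 1 = 12
SE = s_d/√n = 7.66/√13 = 2.1245
t = d̄/SE = -4.84/2.1245 = -2.2782
Critical value: t_{0.05,12} = ±1.782
p-value ≈ 0.0418
Decision: reject H₀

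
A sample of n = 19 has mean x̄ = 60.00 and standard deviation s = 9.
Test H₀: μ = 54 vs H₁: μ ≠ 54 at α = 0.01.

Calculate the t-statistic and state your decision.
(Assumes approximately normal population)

df = n - 1 = 18
SE = s/√n = 9/√19 = 2.0647
t = (x̄ - μ₀)/SE = (60.00 - 54)/2.0647 = 2.9060
Critical value: t_{0.005,18} = ±2.878
p-value ≈ 0.0094
Decision: reject H₀

Answer: t = 2.9060, reject H₀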